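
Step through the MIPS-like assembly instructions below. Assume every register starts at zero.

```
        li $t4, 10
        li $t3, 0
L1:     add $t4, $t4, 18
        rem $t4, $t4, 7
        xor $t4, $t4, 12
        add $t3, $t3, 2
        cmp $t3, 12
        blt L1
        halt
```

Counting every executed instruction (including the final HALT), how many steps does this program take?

39

li $t4, 10 → $t4=10
li $t3, 0 → $t3=0
add $t4, $t4, 18 → $t4=10+18=28
rem $t4, $t4, 7 → $t4=28%7=0
xor $t4, $t4, 12 → $t4=0^12=12
add $t3, $t3, 2 → $t3=0+2=2
cmp $t3, 12  (cmp 2,12)
blt L1: taken
add $t4, $t4, 18 → $t4=12+18=30
rem $t4, $t4, 7 → $t4=30%7=2
xor $t4, $t4, 12 → $t4=2^12=14
add $t3, $t3, 2 → $t3=2+2=4
cmp $t3, 12  (cmp 4,12)
blt L1: taken
add $t4, $t4, 18 → $t4=14+18=32
rem $t4, $t4, 7 → $t4=32%7=4
xor $t4, $t4, 12 → $t4=4^12=8
add $t3, $t3, 2 → $t3=4+2=6
cmp $t3, 12  (cmp 6,12)
blt L1: taken
add $t4, $t4, 18 → $t4=8+18=26
rem $t4, $t4, 7 → $t4=26%7=5
xor $t4, $t4, 12 → $t4=5^12=9
add $t3, $t3, 2 → $t3=6+2=8
cmp $t3, 12  (cmp 8,12)
blt L1: taken
add $t4, $t4, 18 → $t4=9+18=27
rem $t4, $t4, 7 → $t4=27%7=6
xor $t4, $t4, 12 → $t4=6^12=10
add $t3, $t3, 2 → $t3=8+2=10
cmp $t3, 12  (cmp 10,12)
blt L1: taken
add $t4, $t4, 18 → $t4=10+18=28
rem $t4, $t4, 7 → $t4=28%7=0
xor $t4, $t4, 12 → $t4=0^12=12
add $t3, $t3, 2 → $t3=10+2=12
cmp $t3, 12  (cmp 12,12)
blt L1: not taken
halt.
Total executed instructions: 39.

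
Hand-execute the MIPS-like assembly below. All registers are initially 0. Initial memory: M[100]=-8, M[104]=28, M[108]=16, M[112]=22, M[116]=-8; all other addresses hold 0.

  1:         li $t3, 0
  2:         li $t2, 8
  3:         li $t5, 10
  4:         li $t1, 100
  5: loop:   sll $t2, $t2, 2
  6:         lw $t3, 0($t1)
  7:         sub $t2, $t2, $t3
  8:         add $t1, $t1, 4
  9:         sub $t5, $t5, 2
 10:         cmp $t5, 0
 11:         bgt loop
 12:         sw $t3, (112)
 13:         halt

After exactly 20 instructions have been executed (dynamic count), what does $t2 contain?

li $t3, 0 → $t3=0
li $t2, 8 → $t2=8
li $t5, 10 → $t5=10
li $t1, 100 → $t1=100
sll $t2, $t2, 2 → $t2=8<<2=32
lw $t3, 0($t1) → $t3=M[100]=-8
sub $t2, $t2, $t3 → $t2=32-(-8)=40
add $t1, $t1, 4 → $t1=100+4=104
sub $t5, $t5, 2 → $t5=10-2=8
cmp $t5, 0  (cmp 8,0)
bgt loop: taken
sll $t2, $t2, 2 → $t2=40<<2=160
lw $t3, 0($t1) → $t3=M[104]=28
sub $t2, $t2, $t3 → $t2=160-28=132
add $t1, $t1, 4 → $t1=104+4=108
sub $t5, $t5, 2 → $t5=8-2=6
cmp $t5, 0  (cmp 6,0)
bgt loop: taken
sll $t2, $t2, 2 → $t2=132<<2=528
lw $t3, 0($t1) → $t3=M[108]=16
After step 20: $t2 = 528.

528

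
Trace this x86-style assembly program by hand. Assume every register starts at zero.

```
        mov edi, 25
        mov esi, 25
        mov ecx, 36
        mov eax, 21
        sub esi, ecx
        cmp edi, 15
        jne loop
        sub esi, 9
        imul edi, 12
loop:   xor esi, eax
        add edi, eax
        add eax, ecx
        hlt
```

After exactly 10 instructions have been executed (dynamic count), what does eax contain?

57

after mov edi, 25: edi=25
after mov esi, 25: esi=25
after mov ecx, 36: ecx=36
after mov eax, 21: eax=21
after sub esi, ecx: esi=25-36=-11
cmp edi, 15  (cmp 25,15)
jne loop: taken
after xor esi, eax: esi=(-11)^21=-32
after add edi, eax: edi=25+21=46
after add eax, ecx: eax=21+36=57
After step 10: eax = 57.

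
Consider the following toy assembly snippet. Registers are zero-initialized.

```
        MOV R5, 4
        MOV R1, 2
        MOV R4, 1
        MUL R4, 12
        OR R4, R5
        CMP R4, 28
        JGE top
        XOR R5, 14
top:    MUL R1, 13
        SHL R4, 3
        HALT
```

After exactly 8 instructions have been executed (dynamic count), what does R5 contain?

10

R5=4
R1=2
R4=1
R4=1*12=12
R4=12|4=12
CMP R4, 28  (cmp 12,28)
JGE top: not taken
R5=4^14=10
After step 8: R5 = 10.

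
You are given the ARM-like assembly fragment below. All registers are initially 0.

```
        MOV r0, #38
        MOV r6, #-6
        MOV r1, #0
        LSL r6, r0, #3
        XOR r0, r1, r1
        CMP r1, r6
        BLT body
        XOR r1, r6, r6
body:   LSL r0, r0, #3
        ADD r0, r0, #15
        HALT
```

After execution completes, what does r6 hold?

304

r0=38
r6=-6
r1=0
r6=38<<3=304
r0=0^0=0
CMP r1, r6  (cmp 0,304)
BLT body: taken
r0=0<<3=0
r0=0+15=15
halt.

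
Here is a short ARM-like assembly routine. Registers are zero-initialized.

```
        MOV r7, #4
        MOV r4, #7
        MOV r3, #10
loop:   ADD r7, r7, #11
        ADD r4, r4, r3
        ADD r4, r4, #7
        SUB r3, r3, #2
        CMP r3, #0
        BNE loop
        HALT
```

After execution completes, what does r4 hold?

after MOV r7, #4: r7=4
after MOV r4, #7: r4=7
after MOV r3, #10: r3=10
after ADD r7, r7, #11: r7=4+11=15
after ADD r4, r4, r3: r4=7+10=17
after ADD r4, r4, #7: r4=17+7=24
after SUB r3, r3, #2: r3=10-2=8
CMP r3, #0  (cmp 8,0)
BNE loop: taken
after ADD r7, r7, #11: r7=15+11=26
after ADD r4, r4, r3: r4=24+8=32
after ADD r4, r4, #7: r4=32+7=39
after SUB r3, r3, #2: r3=8-2=6
CMP r3, #0  (cmp 6,0)
BNE loop: taken
after ADD r7, r7, #11: r7=26+11=37
after ADD r4, r4, r3: r4=39+6=45
after ADD r4, r4, #7: r4=45+7=52
after SUB r3, r3, #2: r3=6-2=4
CMP r3, #0  (cmp 4,0)
BNE loop: taken
after ADD r7, r7, #11: r7=37+11=48
after ADD r4, r4, r3: r4=52+4=56
after ADD r4, r4, #7: r4=56+7=63
after SUB r3, r3, #2: r3=4-2=2
CMP r3, #0  (cmp 2,0)
BNE loop: taken
after ADD r7, r7, #11: r7=48+11=59
after ADD r4, r4, r3: r4=63+2=65
after ADD r4, r4, #7: r4=65+7=72
after SUB r3, r3, #2: r3=2-2=0
CMP r3, #0  (cmp 0,0)
BNE loop: not taken
halt.

72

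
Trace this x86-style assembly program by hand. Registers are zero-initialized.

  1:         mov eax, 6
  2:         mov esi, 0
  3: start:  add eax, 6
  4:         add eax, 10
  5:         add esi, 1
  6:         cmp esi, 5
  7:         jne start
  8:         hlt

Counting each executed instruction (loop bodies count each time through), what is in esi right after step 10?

2

after mov eax, 6: eax=6
after mov esi, 0: esi=0
after add eax, 6: eax=6+6=12
after add eax, 10: eax=12+10=22
after add esi, 1: esi=0+1=1
cmp esi, 5  (cmp 1,5)
jne start: taken
after add eax, 6: eax=22+6=28
after add eax, 10: eax=28+10=38
after add esi, 1: esi=1+1=2
After step 10: esi = 2.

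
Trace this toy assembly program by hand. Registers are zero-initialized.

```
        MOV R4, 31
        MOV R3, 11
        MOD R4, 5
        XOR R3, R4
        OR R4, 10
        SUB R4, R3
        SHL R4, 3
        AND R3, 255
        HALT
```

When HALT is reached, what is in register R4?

8

MOV R4, 31 → R4=31
MOV R3, 11 → R3=11
MOD R4, 5 → R4=31%5=1
XOR R3, R4 → R3=11^1=10
OR R4, 10 → R4=1|10=11
SUB R4, R3 → R4=11-10=1
SHL R4, 3 → R4=1<<3=8
AND R3, 255 → R3=10&255=10
halt.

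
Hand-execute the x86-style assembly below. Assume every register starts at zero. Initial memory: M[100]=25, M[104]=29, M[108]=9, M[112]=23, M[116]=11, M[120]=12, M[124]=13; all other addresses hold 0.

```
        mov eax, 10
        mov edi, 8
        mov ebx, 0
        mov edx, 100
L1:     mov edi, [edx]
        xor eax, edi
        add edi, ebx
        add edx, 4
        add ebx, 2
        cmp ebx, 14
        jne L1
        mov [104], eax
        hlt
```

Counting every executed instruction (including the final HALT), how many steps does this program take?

mov eax, 10 → eax=10
mov edi, 8 → edi=8
mov ebx, 0 → ebx=0
mov edx, 100 → edx=100
mov edi, [edx] → edi=M[100]=25
xor eax, edi → eax=10^25=19
add edi, ebx → edi=25+0=25
add edx, 4 → edx=100+4=104
add ebx, 2 → ebx=0+2=2
cmp ebx, 14  (cmp 2,14)
jne L1: taken
mov edi, [edx] → edi=M[104]=29
xor eax, edi → eax=19^29=14
add edi, ebx → edi=29+2=31
add edx, 4 → edx=104+4=108
add ebx, 2 → ebx=2+2=4
cmp ebx, 14  (cmp 4,14)
jne L1: taken
mov edi, [edx] → edi=M[108]=9
xor eax, edi → eax=14^9=7
add edi, ebx → edi=9+4=13
add edx, 4 → edx=108+4=112
add ebx, 2 → ebx=4+2=6
cmp ebx, 14  (cmp 6,14)
jne L1: taken
mov edi, [edx] → edi=M[112]=23
xor eax, edi → eax=7^23=16
add edi, ebx → edi=23+6=29
add edx, 4 → edx=112+4=116
add ebx, 2 → ebx=6+2=8
cmp ebx, 14  (cmp 8,14)
jne L1: taken
mov edi, [edx] → edi=M[116]=11
xor eax, edi → eax=16^11=27
add edi, ebx → edi=11+8=19
add edx, 4 → edx=116+4=120
add ebx, 2 → ebx=8+2=10
cmp ebx, 14  (cmp 10,14)
jne L1: taken
mov edi, [edx] → edi=M[120]=12
xor eax, edi → eax=27^12=23
add edi, ebx → edi=12+10=22
add edx, 4 → edx=120+4=124
add ebx, 2 → ebx=10+2=12
cmp ebx, 14  (cmp 12,14)
jne L1: taken
mov edi, [edx] → edi=M[124]=13
xor eax, edi → eax=23^13=26
add edi, ebx → edi=13+12=25
add edx, 4 → edx=124+4=128
add ebx, 2 → ebx=12+2=14
cmp ebx, 14  (cmp 14,14)
jne L1: not taken
mov [104], eax → M[104]=26
halt.
Total executed instructions: 55.

55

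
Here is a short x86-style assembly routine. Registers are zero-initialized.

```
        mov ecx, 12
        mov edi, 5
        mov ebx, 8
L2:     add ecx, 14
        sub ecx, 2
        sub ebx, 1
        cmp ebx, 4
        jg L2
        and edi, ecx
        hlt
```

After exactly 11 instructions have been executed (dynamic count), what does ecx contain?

36

ecx=12
edi=5
ebx=8
ecx=12+14=26
ecx=26-2=24
ebx=8-1=7
cmp ebx, 4  (cmp 7,4)
jg L2: taken
ecx=24+14=38
ecx=38-2=36
ebx=7-1=6
After step 11: ecx = 36.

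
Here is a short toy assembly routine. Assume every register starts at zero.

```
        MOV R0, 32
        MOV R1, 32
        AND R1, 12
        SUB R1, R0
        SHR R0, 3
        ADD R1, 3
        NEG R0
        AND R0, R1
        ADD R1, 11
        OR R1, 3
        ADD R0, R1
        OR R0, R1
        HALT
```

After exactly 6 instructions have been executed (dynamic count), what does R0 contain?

4

R0=32
R1=32
R1=32&12=0
R1=0-32=-32
R0=32>>3=4
R1=(-32)+3=-29
After step 6: R0 = 4.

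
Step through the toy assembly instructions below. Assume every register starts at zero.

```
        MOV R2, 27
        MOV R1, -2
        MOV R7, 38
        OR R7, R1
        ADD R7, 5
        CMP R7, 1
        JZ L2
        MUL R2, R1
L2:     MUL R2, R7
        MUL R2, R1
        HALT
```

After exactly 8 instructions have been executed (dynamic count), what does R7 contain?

after MOV R2, 27: R2=27
after MOV R1, -2: R1=-2
after MOV R7, 38: R7=38
after OR R7, R1: R7=38|(-2)=-2
after ADD R7, 5: R7=(-2)+5=3
CMP R7, 1  (cmp 3,1)
JZ L2: not taken
after MUL R2, R1: R2=27*(-2)=-54
After step 8: R7 = 3.

3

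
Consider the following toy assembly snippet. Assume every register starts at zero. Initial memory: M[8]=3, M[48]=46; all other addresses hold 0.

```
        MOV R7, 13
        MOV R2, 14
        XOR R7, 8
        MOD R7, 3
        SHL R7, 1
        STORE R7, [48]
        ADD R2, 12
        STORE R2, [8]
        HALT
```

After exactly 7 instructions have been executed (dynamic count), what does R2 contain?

26

R7=13
R2=14
R7=13^8=5
R7=5%3=2
R7=2<<1=4
STORE R7, [48] → M[48]=4
R2=14+12=26
After step 7: R2 = 26.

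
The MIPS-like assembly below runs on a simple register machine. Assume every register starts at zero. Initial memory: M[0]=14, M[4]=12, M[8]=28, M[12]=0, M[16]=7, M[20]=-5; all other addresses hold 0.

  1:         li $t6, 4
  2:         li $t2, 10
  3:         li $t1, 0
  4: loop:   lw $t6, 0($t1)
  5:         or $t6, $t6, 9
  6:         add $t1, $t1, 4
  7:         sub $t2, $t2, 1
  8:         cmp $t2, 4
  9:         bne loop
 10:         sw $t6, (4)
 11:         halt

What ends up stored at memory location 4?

-5

li $t6, 4 → $t6=4
li $t2, 10 → $t2=10
li $t1, 0 → $t1=0
lw $t6, 0($t1) → $t6=M[0]=14
or $t6, $t6, 9 → $t6=14|9=15
add $t1, $t1, 4 → $t1=0+4=4
sub $t2, $t2, 1 → $t2=10-1=9
cmp $t2, 4  (cmp 9,4)
bne loop: taken
lw $t6, 0($t1) → $t6=M[4]=12
or $t6, $t6, 9 → $t6=12|9=13
add $t1, $t1, 4 → $t1=4+4=8
sub $t2, $t2, 1 → $t2=9-1=8
cmp $t2, 4  (cmp 8,4)
bne loop: taken
lw $t6, 0($t1) → $t6=M[8]=28
or $t6, $t6, 9 → $t6=28|9=29
add $t1, $t1, 4 → $t1=8+4=12
sub $t2, $t2, 1 → $t2=8-1=7
cmp $t2, 4  (cmp 7,4)
bne loop: taken
lw $t6, 0($t1) → $t6=M[12]=0
or $t6, $t6, 9 → $t6=0|9=9
add $t1, $t1, 4 → $t1=12+4=16
sub $t2, $t2, 1 → $t2=7-1=6
cmp $t2, 4  (cmp 6,4)
bne loop: taken
lw $t6, 0($t1) → $t6=M[16]=7
or $t6, $t6, 9 → $t6=7|9=15
add $t1, $t1, 4 → $t1=16+4=20
sub $t2, $t2, 1 → $t2=6-1=5
cmp $t2, 4  (cmp 5,4)
bne loop: taken
lw $t6, 0($t1) → $t6=M[20]=-5
or $t6, $t6, 9 → $t6=(-5)|9=-5
add $t1, $t1, 4 → $t1=20+4=24
sub $t2, $t2, 1 → $t2=5-1=4
cmp $t2, 4  (cmp 4,4)
bne loop: not taken
sw $t6, (4) → M[4]=-5
halt.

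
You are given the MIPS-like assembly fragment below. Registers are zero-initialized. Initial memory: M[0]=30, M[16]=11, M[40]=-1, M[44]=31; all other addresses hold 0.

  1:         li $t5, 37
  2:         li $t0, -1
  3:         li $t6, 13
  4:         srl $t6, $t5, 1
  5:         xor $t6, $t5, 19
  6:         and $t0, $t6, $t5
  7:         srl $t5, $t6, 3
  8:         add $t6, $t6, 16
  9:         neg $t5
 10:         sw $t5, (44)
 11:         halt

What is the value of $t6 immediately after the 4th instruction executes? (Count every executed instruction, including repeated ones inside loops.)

18

after li $t5, 37: $t5=37
after li $t0, -1: $t0=-1
after li $t6, 13: $t6=13
after srl $t6, $t5, 1: $t6=37>>1=18
After step 4: $t6 = 18.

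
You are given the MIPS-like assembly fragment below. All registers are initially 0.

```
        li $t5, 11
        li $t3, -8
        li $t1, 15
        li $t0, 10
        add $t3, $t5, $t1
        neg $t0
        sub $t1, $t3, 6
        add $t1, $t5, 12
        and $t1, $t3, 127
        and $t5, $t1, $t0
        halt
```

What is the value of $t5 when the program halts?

18

after li $t5, 11: $t5=11
after li $t3, -8: $t3=-8
after li $t1, 15: $t1=15
after li $t0, 10: $t0=10
after add $t3, $t5, $t1: $t3=11+15=26
after neg $t0: $t0=-(10)=-10
after sub $t1, $t3, 6: $t1=26-6=20
after add $t1, $t5, 12: $t1=11+12=23
after and $t1, $t3, 127: $t1=26&127=26
after and $t5, $t1, $t0: $t5=26&(-10)=18
halt.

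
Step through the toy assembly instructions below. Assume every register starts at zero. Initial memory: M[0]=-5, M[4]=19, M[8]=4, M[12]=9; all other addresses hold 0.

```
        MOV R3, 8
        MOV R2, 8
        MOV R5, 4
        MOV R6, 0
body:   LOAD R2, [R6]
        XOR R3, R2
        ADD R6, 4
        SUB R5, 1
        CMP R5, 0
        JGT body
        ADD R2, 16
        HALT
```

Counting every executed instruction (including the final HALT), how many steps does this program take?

after MOV R3, 8: R3=8
after MOV R2, 8: R2=8
after MOV R5, 4: R5=4
after MOV R6, 0: R6=0
after LOAD R2, [R6]: R2=M[0]=-5
after XOR R3, R2: R3=8^(-5)=-13
after ADD R6, 4: R6=0+4=4
after SUB R5, 1: R5=4-1=3
CMP R5, 0  (cmp 3,0)
JGT body: taken
after LOAD R2, [R6]: R2=M[4]=19
after XOR R3, R2: R3=(-13)^19=-32
after ADD R6, 4: R6=4+4=8
after SUB R5, 1: R5=3-1=2
CMP R5, 0  (cmp 2,0)
JGT body: taken
after LOAD R2, [R6]: R2=M[8]=4
after XOR R3, R2: R3=(-32)^4=-28
after ADD R6, 4: R6=8+4=12
after SUB R5, 1: R5=2-1=1
CMP R5, 0  (cmp 1,0)
JGT body: taken
after LOAD R2, [R6]: R2=M[12]=9
after XOR R3, R2: R3=(-28)^9=-19
after ADD R6, 4: R6=12+4=16
after SUB R5, 1: R5=1-1=0
CMP R5, 0  (cmp 0,0)
JGT body: not taken
after ADD R2, 16: R2=9+16=25
halt.
Total executed instructions: 30.

30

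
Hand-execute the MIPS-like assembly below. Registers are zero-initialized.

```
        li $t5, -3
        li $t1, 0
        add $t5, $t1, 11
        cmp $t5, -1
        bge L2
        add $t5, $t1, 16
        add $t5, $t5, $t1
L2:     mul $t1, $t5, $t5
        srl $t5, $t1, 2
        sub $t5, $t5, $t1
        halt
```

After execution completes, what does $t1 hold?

121

$t5=-3
$t1=0
$t5=0+11=11
cmp $t5, -1  (cmp 11,-1)
bge L2: taken
$t1=11*11=121
$t5=121>>2=30
$t5=30-121=-91
halt.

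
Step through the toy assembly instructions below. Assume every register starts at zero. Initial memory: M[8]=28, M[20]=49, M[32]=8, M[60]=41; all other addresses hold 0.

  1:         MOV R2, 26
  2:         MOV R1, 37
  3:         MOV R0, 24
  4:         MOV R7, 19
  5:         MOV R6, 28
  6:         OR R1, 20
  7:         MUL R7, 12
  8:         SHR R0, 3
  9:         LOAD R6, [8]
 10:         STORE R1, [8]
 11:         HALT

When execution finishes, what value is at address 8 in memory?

R2=26
R1=37
R0=24
R7=19
R6=28
R1=37|20=53
R7=19*12=228
R0=24>>3=3
R6=M[8]=28
STORE R1, [8] → M[8]=53
halt.

53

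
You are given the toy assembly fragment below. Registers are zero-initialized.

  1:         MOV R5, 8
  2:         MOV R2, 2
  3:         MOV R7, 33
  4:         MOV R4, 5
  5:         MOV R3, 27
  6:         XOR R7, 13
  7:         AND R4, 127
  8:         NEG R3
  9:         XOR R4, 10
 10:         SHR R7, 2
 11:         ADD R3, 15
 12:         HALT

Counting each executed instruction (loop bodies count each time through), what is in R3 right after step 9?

MOV R5, 8 → R5=8
MOV R2, 2 → R2=2
MOV R7, 33 → R7=33
MOV R4, 5 → R4=5
MOV R3, 27 → R3=27
XOR R7, 13 → R7=33^13=44
AND R4, 127 → R4=5&127=5
NEG R3 → R3=-(27)=-27
XOR R4, 10 → R4=5^10=15
After step 9: R3 = -27.

-27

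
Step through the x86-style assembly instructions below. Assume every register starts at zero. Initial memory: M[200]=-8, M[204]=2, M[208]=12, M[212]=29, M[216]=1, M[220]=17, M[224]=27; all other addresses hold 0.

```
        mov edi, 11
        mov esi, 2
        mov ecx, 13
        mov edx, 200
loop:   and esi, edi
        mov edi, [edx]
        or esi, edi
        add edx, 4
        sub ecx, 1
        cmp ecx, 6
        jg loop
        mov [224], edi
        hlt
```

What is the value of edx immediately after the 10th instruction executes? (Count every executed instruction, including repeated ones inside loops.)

204

mov edi, 11 → edi=11
mov esi, 2 → esi=2
mov ecx, 13 → ecx=13
mov edx, 200 → edx=200
and esi, edi → esi=2&11=2
mov edi, [edx] → edi=M[200]=-8
or esi, edi → esi=2|(-8)=-6
add edx, 4 → edx=200+4=204
sub ecx, 1 → ecx=13-1=12
cmp ecx, 6  (cmp 12,6)
After step 10: edx = 204.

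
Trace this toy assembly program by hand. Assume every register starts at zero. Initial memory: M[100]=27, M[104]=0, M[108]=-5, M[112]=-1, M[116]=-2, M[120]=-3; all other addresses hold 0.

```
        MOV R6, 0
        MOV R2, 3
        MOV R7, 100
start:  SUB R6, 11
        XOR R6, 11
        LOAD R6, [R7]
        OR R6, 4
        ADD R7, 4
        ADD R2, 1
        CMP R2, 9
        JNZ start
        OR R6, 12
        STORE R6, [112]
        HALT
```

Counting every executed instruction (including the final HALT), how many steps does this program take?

54

R6=0
R2=3
R7=100
R6=0-11=-11
R6=(-11)^11=-2
R6=M[100]=27
R6=27|4=31
R7=100+4=104
R2=3+1=4
CMP R2, 9  (cmp 4,9)
JNZ start: taken
R6=31-11=20
R6=20^11=31
R6=M[104]=0
R6=0|4=4
R7=104+4=108
R2=4+1=5
CMP R2, 9  (cmp 5,9)
JNZ start: taken
R6=4-11=-7
R6=(-7)^11=-14
R6=M[108]=-5
R6=(-5)|4=-1
R7=108+4=112
R2=5+1=6
CMP R2, 9  (cmp 6,9)
JNZ start: taken
R6=(-1)-11=-12
R6=(-12)^11=-1
R6=M[112]=-1
R6=(-1)|4=-1
R7=112+4=116
R2=6+1=7
CMP R2, 9  (cmp 7,9)
JNZ start: taken
R6=(-1)-11=-12
R6=(-12)^11=-1
R6=M[116]=-2
R6=(-2)|4=-2
R7=116+4=120
R2=7+1=8
CMP R2, 9  (cmp 8,9)
JNZ start: taken
R6=(-2)-11=-13
R6=(-13)^11=-8
R6=M[120]=-3
R6=(-3)|4=-3
R7=120+4=124
R2=8+1=9
CMP R2, 9  (cmp 9,9)
JNZ start: not taken
R6=(-3)|12=-3
STORE R6, [112] → M[112]=-3
halt.
Total executed instructions: 54.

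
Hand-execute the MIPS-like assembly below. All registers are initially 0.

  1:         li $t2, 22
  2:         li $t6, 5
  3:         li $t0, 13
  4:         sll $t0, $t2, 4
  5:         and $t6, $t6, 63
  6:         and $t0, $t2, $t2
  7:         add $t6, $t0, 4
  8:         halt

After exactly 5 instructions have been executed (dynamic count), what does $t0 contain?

$t2=22
$t6=5
$t0=13
$t0=22<<4=352
$t6=5&63=5
After step 5: $t0 = 352.

352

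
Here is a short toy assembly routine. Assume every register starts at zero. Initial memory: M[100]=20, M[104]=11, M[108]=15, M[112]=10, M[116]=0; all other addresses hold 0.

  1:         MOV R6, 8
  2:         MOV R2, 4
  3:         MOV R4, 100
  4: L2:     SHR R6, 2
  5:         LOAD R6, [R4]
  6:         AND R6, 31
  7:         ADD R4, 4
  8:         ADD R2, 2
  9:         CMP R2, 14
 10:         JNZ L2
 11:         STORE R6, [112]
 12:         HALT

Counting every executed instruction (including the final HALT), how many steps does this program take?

R6=8
R2=4
R4=100
R6=8>>2=2
R6=M[100]=20
R6=20&31=20
R4=100+4=104
R2=4+2=6
CMP R2, 14  (cmp 6,14)
JNZ L2: taken
R6=20>>2=5
R6=M[104]=11
R6=11&31=11
R4=104+4=108
R2=6+2=8
CMP R2, 14  (cmp 8,14)
JNZ L2: taken
R6=11>>2=2
R6=M[108]=15
R6=15&31=15
R4=108+4=112
R2=8+2=10
CMP R2, 14  (cmp 10,14)
JNZ L2: taken
R6=15>>2=3
R6=M[112]=10
R6=10&31=10
R4=112+4=116
R2=10+2=12
CMP R2, 14  (cmp 12,14)
JNZ L2: taken
R6=10>>2=2
R6=M[116]=0
R6=0&31=0
R4=116+4=120
R2=12+2=14
CMP R2, 14  (cmp 14,14)
JNZ L2: not taken
STORE R6, [112] → M[112]=0
halt.
Total executed instructions: 40.

40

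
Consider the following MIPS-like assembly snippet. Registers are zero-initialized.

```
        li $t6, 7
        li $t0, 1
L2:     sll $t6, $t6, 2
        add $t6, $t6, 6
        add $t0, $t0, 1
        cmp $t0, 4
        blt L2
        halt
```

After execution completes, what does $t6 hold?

574

$t6=7
$t0=1
$t6=7<<2=28
$t6=28+6=34
$t0=1+1=2
cmp $t0, 4  (cmp 2,4)
blt L2: taken
$t6=34<<2=136
$t6=136+6=142
$t0=2+1=3
cmp $t0, 4  (cmp 3,4)
blt L2: taken
$t6=142<<2=568
$t6=568+6=574
$t0=3+1=4
cmp $t0, 4  (cmp 4,4)
blt L2: not taken
halt.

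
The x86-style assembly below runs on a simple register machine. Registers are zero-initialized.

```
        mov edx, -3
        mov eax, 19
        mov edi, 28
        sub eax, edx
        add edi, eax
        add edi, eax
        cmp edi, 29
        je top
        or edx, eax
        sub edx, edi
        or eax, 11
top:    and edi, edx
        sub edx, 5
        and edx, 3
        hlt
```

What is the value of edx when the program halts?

2

after mov edx, -3: edx=-3
after mov eax, 19: eax=19
after mov edi, 28: edi=28
after sub eax, edx: eax=19-(-3)=22
after add edi, eax: edi=28+22=50
after add edi, eax: edi=50+22=72
cmp edi, 29  (cmp 72,29)
je top: not taken
after or edx, eax: edx=(-3)|22=-1
after sub edx, edi: edx=(-1)-72=-73
after or eax, 11: eax=22|11=31
after and edi, edx: edi=72&(-73)=0
after sub edx, 5: edx=(-73)-5=-78
after and edx, 3: edx=(-78)&3=2
halt.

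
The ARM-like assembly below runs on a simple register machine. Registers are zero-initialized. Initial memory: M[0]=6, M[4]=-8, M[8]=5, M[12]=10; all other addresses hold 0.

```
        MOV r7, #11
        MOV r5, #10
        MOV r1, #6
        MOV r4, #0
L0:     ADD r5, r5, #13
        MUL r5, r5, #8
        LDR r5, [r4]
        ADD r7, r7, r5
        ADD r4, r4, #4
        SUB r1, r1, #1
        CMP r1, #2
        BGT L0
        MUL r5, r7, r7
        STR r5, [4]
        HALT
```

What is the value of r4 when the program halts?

16

MOV r7, #11 → r7=11
MOV r5, #10 → r5=10
MOV r1, #6 → r1=6
MOV r4, #0 → r4=0
ADD r5, r5, #13 → r5=10+13=23
MUL r5, r5, #8 → r5=23*8=184
LDR r5, [r4] → r5=M[0]=6
ADD r7, r7, r5 → r7=11+6=17
ADD r4, r4, #4 → r4=0+4=4
SUB r1, r1, #1 → r1=6-1=5
CMP r1, #2  (cmp 5,2)
BGT L0: taken
ADD r5, r5, #13 → r5=6+13=19
MUL r5, r5, #8 → r5=19*8=152
LDR r5, [r4] → r5=M[4]=-8
ADD r7, r7, r5 → r7=17+(-8)=9
ADD r4, r4, #4 → r4=4+4=8
SUB r1, r1, #1 → r1=5-1=4
CMP r1, #2  (cmp 4,2)
BGT L0: taken
ADD r5, r5, #13 → r5=(-8)+13=5
MUL r5, r5, #8 → r5=5*8=40
LDR r5, [r4] → r5=M[8]=5
ADD r7, r7, r5 → r7=9+5=14
ADD r4, r4, #4 → r4=8+4=12
SUB r1, r1, #1 → r1=4-1=3
CMP r1, #2  (cmp 3,2)
BGT L0: taken
ADD r5, r5, #13 → r5=5+13=18
MUL r5, r5, #8 → r5=18*8=144
LDR r5, [r4] → r5=M[12]=10
ADD r7, r7, r5 → r7=14+10=24
ADD r4, r4, #4 → r4=12+4=16
SUB r1, r1, #1 → r1=3-1=2
CMP r1, #2  (cmp 2,2)
BGT L0: not taken
MUL r5, r7, r7 → r5=24*24=576
STR r5, [4] → M[4]=576
halt.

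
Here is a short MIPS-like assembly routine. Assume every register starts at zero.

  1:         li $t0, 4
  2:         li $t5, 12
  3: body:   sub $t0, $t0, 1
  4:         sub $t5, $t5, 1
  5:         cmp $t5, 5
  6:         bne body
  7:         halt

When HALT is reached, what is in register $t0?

li $t0, 4 → $t0=4
li $t5, 12 → $t5=12
sub $t0, $t0, 1 → $t0=4-1=3
sub $t5, $t5, 1 → $t5=12-1=11
cmp $t5, 5  (cmp 11,5)
bne body: taken
sub $t0, $t0, 1 → $t0=3-1=2
sub $t5, $t5, 1 → $t5=11-1=10
cmp $t5, 5  (cmp 10,5)
bne body: taken
sub $t0, $t0, 1 → $t0=2-1=1
sub $t5, $t5, 1 → $t5=10-1=9
cmp $t5, 5  (cmp 9,5)
bne body: taken
sub $t0, $t0, 1 → $t0=1-1=0
sub $t5, $t5, 1 → $t5=9-1=8
cmp $t5, 5  (cmp 8,5)
bne body: taken
sub $t0, $t0, 1 → $t0=0-1=-1
sub $t5, $t5, 1 → $t5=8-1=7
cmp $t5, 5  (cmp 7,5)
bne body: taken
sub $t0, $t0, 1 → $t0=(-1)-1=-2
sub $t5, $t5, 1 → $t5=7-1=6
cmp $t5, 5  (cmp 6,5)
bne body: taken
sub $t0, $t0, 1 → $t0=(-2)-1=-3
sub $t5, $t5, 1 → $t5=6-1=5
cmp $t5, 5  (cmp 5,5)
bne body: not taken
halt.

-3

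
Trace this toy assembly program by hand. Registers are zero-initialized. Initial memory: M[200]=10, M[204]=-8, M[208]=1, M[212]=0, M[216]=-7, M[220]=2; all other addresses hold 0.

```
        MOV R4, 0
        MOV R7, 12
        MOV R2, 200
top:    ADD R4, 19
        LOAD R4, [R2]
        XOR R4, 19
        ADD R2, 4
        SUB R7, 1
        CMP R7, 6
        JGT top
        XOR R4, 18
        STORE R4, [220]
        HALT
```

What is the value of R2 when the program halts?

224

MOV R4, 0 → R4=0
MOV R7, 12 → R7=12
MOV R2, 200 → R2=200
ADD R4, 19 → R4=0+19=19
LOAD R4, [R2] → R4=M[200]=10
XOR R4, 19 → R4=10^19=25
ADD R2, 4 → R2=200+4=204
SUB R7, 1 → R7=12-1=11
CMP R7, 6  (cmp 11,6)
JGT top: taken
ADD R4, 19 → R4=25+19=44
LOAD R4, [R2] → R4=M[204]=-8
XOR R4, 19 → R4=(-8)^19=-21
ADD R2, 4 → R2=204+4=208
SUB R7, 1 → R7=11-1=10
CMP R7, 6  (cmp 10,6)
JGT top: taken
ADD R4, 19 → R4=(-21)+19=-2
LOAD R4, [R2] → R4=M[208]=1
XOR R4, 19 → R4=1^19=18
ADD R2, 4 → R2=208+4=212
SUB R7, 1 → R7=10-1=9
CMP R7, 6  (cmp 9,6)
JGT top: taken
ADD R4, 19 → R4=18+19=37
LOAD R4, [R2] → R4=M[212]=0
XOR R4, 19 → R4=0^19=19
ADD R2, 4 → R2=212+4=216
SUB R7, 1 → R7=9-1=8
CMP R7, 6  (cmp 8,6)
JGT top: taken
ADD R4, 19 → R4=19+19=38
LOAD R4, [R2] → R4=M[216]=-7
XOR R4, 19 → R4=(-7)^19=-22
ADD R2, 4 → R2=216+4=220
SUB R7, 1 → R7=8-1=7
CMP R7, 6  (cmp 7,6)
JGT top: taken
ADD R4, 19 → R4=(-22)+19=-3
LOAD R4, [R2] → R4=M[220]=2
XOR R4, 19 → R4=2^19=17
ADD R2, 4 → R2=220+4=224
SUB R7, 1 → R7=7-1=6
CMP R7, 6  (cmp 6,6)
JGT top: not taken
XOR R4, 18 → R4=17^18=3
STORE R4, [220] → M[220]=3
halt.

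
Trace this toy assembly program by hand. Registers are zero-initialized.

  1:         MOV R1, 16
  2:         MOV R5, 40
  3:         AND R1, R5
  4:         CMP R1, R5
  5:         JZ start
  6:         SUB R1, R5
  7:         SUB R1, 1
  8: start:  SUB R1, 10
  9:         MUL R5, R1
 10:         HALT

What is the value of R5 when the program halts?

R1=16
R5=40
R1=16&40=0
CMP R1, R5  (cmp 0,40)
JZ start: not taken
R1=0-40=-40
R1=(-40)-1=-41
R1=(-41)-10=-51
R5=40*(-51)=-2040
halt.

-2040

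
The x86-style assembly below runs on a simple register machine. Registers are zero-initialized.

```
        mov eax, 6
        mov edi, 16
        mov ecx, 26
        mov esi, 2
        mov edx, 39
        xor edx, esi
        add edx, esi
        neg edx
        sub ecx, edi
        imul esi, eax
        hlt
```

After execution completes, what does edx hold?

-39

after mov eax, 6: eax=6
after mov edi, 16: edi=16
after mov ecx, 26: ecx=26
after mov esi, 2: esi=2
after mov edx, 39: edx=39
after xor edx, esi: edx=39^2=37
after add edx, esi: edx=37+2=39
after neg edx: edx=-(39)=-39
after sub ecx, edi: ecx=26-16=10
after imul esi, eax: esi=2*6=12
halt.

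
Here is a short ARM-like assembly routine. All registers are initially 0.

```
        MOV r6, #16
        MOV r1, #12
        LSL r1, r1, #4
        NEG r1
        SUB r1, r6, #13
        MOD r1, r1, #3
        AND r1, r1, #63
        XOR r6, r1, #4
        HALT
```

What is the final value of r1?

0

after MOV r6, #16: r6=16
after MOV r1, #12: r1=12
after LSL r1, r1, #4: r1=12<<4=192
after NEG r1: r1=-(192)=-192
after SUB r1, r6, #13: r1=16-13=3
after MOD r1, r1, #3: r1=3%3=0
after AND r1, r1, #63: r1=0&63=0
after XOR r6, r1, #4: r6=0^4=4
halt.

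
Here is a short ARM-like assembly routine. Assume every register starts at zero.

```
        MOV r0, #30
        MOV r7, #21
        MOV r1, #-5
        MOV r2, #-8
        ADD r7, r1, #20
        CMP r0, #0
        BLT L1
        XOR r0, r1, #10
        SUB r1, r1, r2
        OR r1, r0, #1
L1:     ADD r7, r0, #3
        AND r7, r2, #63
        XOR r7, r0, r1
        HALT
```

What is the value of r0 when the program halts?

r0=30
r7=21
r1=-5
r2=-8
r7=(-5)+20=15
CMP r0, #0  (cmp 30,0)
BLT L1: not taken
r0=(-5)^10=-15
r1=(-5)-(-8)=3
r1=(-15)|1=-15
r7=(-15)+3=-12
r7=(-8)&63=56
r7=(-15)^(-15)=0
halt.

-15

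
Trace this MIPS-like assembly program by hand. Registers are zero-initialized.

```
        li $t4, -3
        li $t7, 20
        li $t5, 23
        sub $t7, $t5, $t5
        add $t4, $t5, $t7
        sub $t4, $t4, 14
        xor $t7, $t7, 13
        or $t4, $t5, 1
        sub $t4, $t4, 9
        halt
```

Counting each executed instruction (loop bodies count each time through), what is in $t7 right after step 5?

0

after li $t4, -3: $t4=-3
after li $t7, 20: $t7=20
after li $t5, 23: $t5=23
after sub $t7, $t5, $t5: $t7=23-23=0
after add $t4, $t5, $t7: $t4=23+0=23
After step 5: $t7 = 0.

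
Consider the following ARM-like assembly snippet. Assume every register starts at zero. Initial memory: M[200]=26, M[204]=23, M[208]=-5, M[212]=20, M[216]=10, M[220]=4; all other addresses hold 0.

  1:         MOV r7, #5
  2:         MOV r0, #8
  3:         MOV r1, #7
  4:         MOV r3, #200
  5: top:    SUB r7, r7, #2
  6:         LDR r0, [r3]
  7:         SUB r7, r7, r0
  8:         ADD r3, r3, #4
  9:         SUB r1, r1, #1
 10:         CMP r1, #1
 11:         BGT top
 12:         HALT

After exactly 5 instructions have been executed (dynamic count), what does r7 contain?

3

r7=5
r0=8
r1=7
r3=200
r7=5-2=3
After step 5: r7 = 3.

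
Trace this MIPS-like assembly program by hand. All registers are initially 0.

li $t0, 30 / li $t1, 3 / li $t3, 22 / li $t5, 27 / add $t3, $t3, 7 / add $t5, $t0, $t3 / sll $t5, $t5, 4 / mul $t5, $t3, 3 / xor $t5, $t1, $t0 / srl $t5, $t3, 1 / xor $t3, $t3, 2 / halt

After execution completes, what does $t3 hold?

after li $t0, 30: $t0=30
after li $t1, 3: $t1=3
after li $t3, 22: $t3=22
after li $t5, 27: $t5=27
after add $t3, $t3, 7: $t3=22+7=29
after add $t5, $t0, $t3: $t5=30+29=59
after sll $t5, $t5, 4: $t5=59<<4=944
after mul $t5, $t3, 3: $t5=29*3=87
after xor $t5, $t1, $t0: $t5=3^30=29
after srl $t5, $t3, 1: $t5=29>>1=14
after xor $t3, $t3, 2: $t3=29^2=31
halt.

31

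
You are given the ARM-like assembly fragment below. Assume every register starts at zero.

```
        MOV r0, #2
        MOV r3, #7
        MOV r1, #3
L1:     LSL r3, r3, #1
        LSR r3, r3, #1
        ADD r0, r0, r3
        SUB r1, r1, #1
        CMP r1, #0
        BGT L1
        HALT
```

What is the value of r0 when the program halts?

23

r0=2
r3=7
r1=3
r3=7<<1=14
r3=14>>1=7
r0=2+7=9
r1=3-1=2
CMP r1, #0  (cmp 2,0)
BGT L1: taken
r3=7<<1=14
r3=14>>1=7
r0=9+7=16
r1=2-1=1
CMP r1, #0  (cmp 1,0)
BGT L1: taken
r3=7<<1=14
r3=14>>1=7
r0=16+7=23
r1=1-1=0
CMP r1, #0  (cmp 0,0)
BGT L1: not taken
halt.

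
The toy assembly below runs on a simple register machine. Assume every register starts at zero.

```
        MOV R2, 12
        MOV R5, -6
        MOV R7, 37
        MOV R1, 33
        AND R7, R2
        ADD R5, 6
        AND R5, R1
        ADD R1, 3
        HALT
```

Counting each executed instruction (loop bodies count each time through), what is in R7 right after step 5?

4

MOV R2, 12 → R2=12
MOV R5, -6 → R5=-6
MOV R7, 37 → R7=37
MOV R1, 33 → R1=33
AND R7, R2 → R7=37&12=4
After step 5: R7 = 4.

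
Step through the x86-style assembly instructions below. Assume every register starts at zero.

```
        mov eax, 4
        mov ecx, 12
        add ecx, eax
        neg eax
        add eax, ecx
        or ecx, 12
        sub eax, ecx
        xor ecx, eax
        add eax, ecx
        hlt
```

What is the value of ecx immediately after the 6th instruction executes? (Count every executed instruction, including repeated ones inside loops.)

eax=4
ecx=12
ecx=12+4=16
eax=-(4)=-4
eax=(-4)+16=12
ecx=16|12=28
After step 6: ecx = 28.

28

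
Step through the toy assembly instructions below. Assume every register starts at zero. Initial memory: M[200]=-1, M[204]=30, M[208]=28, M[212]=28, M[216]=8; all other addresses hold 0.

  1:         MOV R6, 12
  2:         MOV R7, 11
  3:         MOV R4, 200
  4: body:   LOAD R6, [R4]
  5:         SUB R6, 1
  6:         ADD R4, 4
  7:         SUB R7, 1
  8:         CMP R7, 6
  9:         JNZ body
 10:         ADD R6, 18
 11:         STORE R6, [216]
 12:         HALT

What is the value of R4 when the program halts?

MOV R6, 12 → R6=12
MOV R7, 11 → R7=11
MOV R4, 200 → R4=200
LOAD R6, [R4] → R6=M[200]=-1
SUB R6, 1 → R6=(-1)-1=-2
ADD R4, 4 → R4=200+4=204
SUB R7, 1 → R7=11-1=10
CMP R7, 6  (cmp 10,6)
JNZ body: taken
LOAD R6, [R4] → R6=M[204]=30
SUB R6, 1 → R6=30-1=29
ADD R4, 4 → R4=204+4=208
SUB R7, 1 → R7=10-1=9
CMP R7, 6  (cmp 9,6)
JNZ body: taken
LOAD R6, [R4] → R6=M[208]=28
SUB R6, 1 → R6=28-1=27
ADD R4, 4 → R4=208+4=212
SUB R7, 1 → R7=9-1=8
CMP R7, 6  (cmp 8,6)
JNZ body: taken
LOAD R6, [R4] → R6=M[212]=28
SUB R6, 1 → R6=28-1=27
ADD R4, 4 → R4=212+4=216
SUB R7, 1 → R7=8-1=7
CMP R7, 6  (cmp 7,6)
JNZ body: taken
LOAD R6, [R4] → R6=M[216]=8
SUB R6, 1 → R6=8-1=7
ADD R4, 4 → R4=216+4=220
SUB R7, 1 → R7=7-1=6
CMP R7, 6  (cmp 6,6)
JNZ body: not taken
ADD R6, 18 → R6=7+18=25
STORE R6, [216] → M[216]=25
halt.

220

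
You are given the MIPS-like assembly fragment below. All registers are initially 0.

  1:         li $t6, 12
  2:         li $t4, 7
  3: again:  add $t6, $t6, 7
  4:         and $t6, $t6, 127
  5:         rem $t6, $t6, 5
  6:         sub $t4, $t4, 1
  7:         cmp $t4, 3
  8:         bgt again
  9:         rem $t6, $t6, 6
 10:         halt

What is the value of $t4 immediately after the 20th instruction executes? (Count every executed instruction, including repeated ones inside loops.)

4

li $t6, 12 → $t6=12
li $t4, 7 → $t4=7
add $t6, $t6, 7 → $t6=12+7=19
and $t6, $t6, 127 → $t6=19&127=19
rem $t6, $t6, 5 → $t6=19%5=4
sub $t4, $t4, 1 → $t4=7-1=6
cmp $t4, 3  (cmp 6,3)
bgt again: taken
add $t6, $t6, 7 → $t6=4+7=11
and $t6, $t6, 127 → $t6=11&127=11
rem $t6, $t6, 5 → $t6=11%5=1
sub $t4, $t4, 1 → $t4=6-1=5
cmp $t4, 3  (cmp 5,3)
bgt again: taken
add $t6, $t6, 7 → $t6=1+7=8
and $t6, $t6, 127 → $t6=8&127=8
rem $t6, $t6, 5 → $t6=8%5=3
sub $t4, $t4, 1 → $t4=5-1=4
cmp $t4, 3  (cmp 4,3)
bgt again: taken
After step 20: $t4 = 4.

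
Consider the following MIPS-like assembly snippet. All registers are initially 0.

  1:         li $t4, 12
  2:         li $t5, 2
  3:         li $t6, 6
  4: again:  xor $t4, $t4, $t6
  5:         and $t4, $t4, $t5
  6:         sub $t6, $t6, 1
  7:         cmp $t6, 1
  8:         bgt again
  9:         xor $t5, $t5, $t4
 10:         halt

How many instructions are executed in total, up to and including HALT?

30

after li $t4, 12: $t4=12
after li $t5, 2: $t5=2
after li $t6, 6: $t6=6
after xor $t4, $t4, $t6: $t4=12^6=10
after and $t4, $t4, $t5: $t4=10&2=2
after sub $t6, $t6, 1: $t6=6-1=5
cmp $t6, 1  (cmp 5,1)
bgt again: taken
after xor $t4, $t4, $t6: $t4=2^5=7
after and $t4, $t4, $t5: $t4=7&2=2
after sub $t6, $t6, 1: $t6=5-1=4
cmp $t6, 1  (cmp 4,1)
bgt again: taken
after xor $t4, $t4, $t6: $t4=2^4=6
after and $t4, $t4, $t5: $t4=6&2=2
after sub $t6, $t6, 1: $t6=4-1=3
cmp $t6, 1  (cmp 3,1)
bgt again: taken
after xor $t4, $t4, $t6: $t4=2^3=1
after and $t4, $t4, $t5: $t4=1&2=0
after sub $t6, $t6, 1: $t6=3-1=2
cmp $t6, 1  (cmp 2,1)
bgt again: taken
after xor $t4, $t4, $t6: $t4=0^2=2
after and $t4, $t4, $t5: $t4=2&2=2
after sub $t6, $t6, 1: $t6=2-1=1
cmp $t6, 1  (cmp 1,1)
bgt again: not taken
after xor $t5, $t5, $t4: $t5=2^2=0
halt.
Total executed instructions: 30.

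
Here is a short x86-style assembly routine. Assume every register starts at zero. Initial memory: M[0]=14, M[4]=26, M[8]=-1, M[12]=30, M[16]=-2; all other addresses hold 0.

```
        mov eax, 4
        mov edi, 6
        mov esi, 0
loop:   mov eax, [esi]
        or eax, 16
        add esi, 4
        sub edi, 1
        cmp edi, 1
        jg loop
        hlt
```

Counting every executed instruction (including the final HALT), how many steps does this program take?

34

after mov eax, 4: eax=4
after mov edi, 6: edi=6
after mov esi, 0: esi=0
after mov eax, [esi]: eax=M[0]=14
after or eax, 16: eax=14|16=30
after add esi, 4: esi=0+4=4
after sub edi, 1: edi=6-1=5
cmp edi, 1  (cmp 5,1)
jg loop: taken
after mov eax, [esi]: eax=M[4]=26
after or eax, 16: eax=26|16=26
after add esi, 4: esi=4+4=8
after sub edi, 1: edi=5-1=4
cmp edi, 1  (cmp 4,1)
jg loop: taken
after mov eax, [esi]: eax=M[8]=-1
after or eax, 16: eax=(-1)|16=-1
after add esi, 4: esi=8+4=12
after sub edi, 1: edi=4-1=3
cmp edi, 1  (cmp 3,1)
jg loop: taken
after mov eax, [esi]: eax=M[12]=30
after or eax, 16: eax=30|16=30
after add esi, 4: esi=12+4=16
after sub edi, 1: edi=3-1=2
cmp edi, 1  (cmp 2,1)
jg loop: taken
after mov eax, [esi]: eax=M[16]=-2
after or eax, 16: eax=(-2)|16=-2
after add esi, 4: esi=16+4=20
after sub edi, 1: edi=2-1=1
cmp edi, 1  (cmp 1,1)
jg loop: not taken
halt.
Total executed instructions: 34.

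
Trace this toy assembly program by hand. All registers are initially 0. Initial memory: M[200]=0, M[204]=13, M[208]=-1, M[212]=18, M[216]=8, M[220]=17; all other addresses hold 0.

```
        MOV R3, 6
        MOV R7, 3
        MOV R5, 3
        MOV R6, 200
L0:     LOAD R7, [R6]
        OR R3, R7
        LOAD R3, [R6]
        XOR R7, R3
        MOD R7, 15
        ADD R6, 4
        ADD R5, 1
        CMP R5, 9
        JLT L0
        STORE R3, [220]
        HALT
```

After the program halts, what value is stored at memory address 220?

after MOV R3, 6: R3=6
after MOV R7, 3: R7=3
after MOV R5, 3: R5=3
after MOV R6, 200: R6=200
after LOAD R7, [R6]: R7=M[200]=0
after OR R3, R7: R3=6|0=6
after LOAD R3, [R6]: R3=M[200]=0
after XOR R7, R3: R7=0^0=0
after MOD R7, 15: R7=0%15=0
after ADD R6, 4: R6=200+4=204
after ADD R5, 1: R5=3+1=4
CMP R5, 9  (cmp 4,9)
JLT L0: taken
after LOAD R7, [R6]: R7=M[204]=13
after OR R3, R7: R3=0|13=13
after LOAD R3, [R6]: R3=M[204]=13
after XOR R7, R3: R7=13^13=0
after MOD R7, 15: R7=0%15=0
after ADD R6, 4: R6=204+4=208
after ADD R5, 1: R5=4+1=5
CMP R5, 9  (cmp 5,9)
JLT L0: taken
after LOAD R7, [R6]: R7=M[208]=-1
after OR R3, R7: R3=13|(-1)=-1
after LOAD R3, [R6]: R3=M[208]=-1
after XOR R7, R3: R7=(-1)^(-1)=0
after MOD R7, 15: R7=0%15=0
after ADD R6, 4: R6=208+4=212
after ADD R5, 1: R5=5+1=6
CMP R5, 9  (cmp 6,9)
JLT L0: taken
after LOAD R7, [R6]: R7=M[212]=18
after OR R3, R7: R3=(-1)|18=-1
after LOAD R3, [R6]: R3=M[212]=18
after XOR R7, R3: R7=18^18=0
after MOD R7, 15: R7=0%15=0
after ADD R6, 4: R6=212+4=216
after ADD R5, 1: R5=6+1=7
CMP R5, 9  (cmp 7,9)
JLT L0: taken
after LOAD R7, [R6]: R7=M[216]=8
after OR R3, R7: R3=18|8=26
after LOAD R3, [R6]: R3=M[216]=8
after XOR R7, R3: R7=8^8=0
after MOD R7, 15: R7=0%15=0
after ADD R6, 4: R6=216+4=220
after ADD R5, 1: R5=7+1=8
CMP R5, 9  (cmp 8,9)
JLT L0: taken
after LOAD R7, [R6]: R7=M[220]=17
after OR R3, R7: R3=8|17=25
after LOAD R3, [R6]: R3=M[220]=17
after XOR R7, R3: R7=17^17=0
after MOD R7, 15: R7=0%15=0
after ADD R6, 4: R6=220+4=224
after ADD R5, 1: R5=8+1=9
CMP R5, 9  (cmp 9,9)
JLT L0: not taken
STORE R3, [220] → M[220]=17
halt.

17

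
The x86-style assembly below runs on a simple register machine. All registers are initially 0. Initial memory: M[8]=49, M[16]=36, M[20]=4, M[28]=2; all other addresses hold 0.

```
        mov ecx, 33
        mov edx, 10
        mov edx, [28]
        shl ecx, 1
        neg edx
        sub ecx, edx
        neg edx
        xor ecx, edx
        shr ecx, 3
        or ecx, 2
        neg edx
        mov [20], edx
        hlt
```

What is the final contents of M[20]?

ecx=33
edx=10
edx=M[28]=2
ecx=33<<1=66
edx=-(2)=-2
ecx=66-(-2)=68
edx=-(-2)=2
ecx=68^2=70
ecx=70>>3=8
ecx=8|2=10
edx=-(2)=-2
mov [20], edx → M[20]=-2
halt.

-2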